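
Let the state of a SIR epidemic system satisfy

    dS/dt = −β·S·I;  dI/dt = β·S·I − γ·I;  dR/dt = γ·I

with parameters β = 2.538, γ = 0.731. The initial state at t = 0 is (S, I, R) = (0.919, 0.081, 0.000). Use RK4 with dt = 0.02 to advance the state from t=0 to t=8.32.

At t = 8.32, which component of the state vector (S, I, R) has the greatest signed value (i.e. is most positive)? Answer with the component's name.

t=0.000: state=(0.919, 0.081, 0.000)
step 1 (dt=0.02): k1=(-0.189, 0.130, 0.059), k2=(-0.192, 0.131, 0.060), k3=(-0.192, 0.131, 0.060), k4=(-0.194, 0.133, 0.061); state += dt/6·(k1+2k2+2k3+k4)
t=0.020: state=(0.915, 0.084, 0.001)
t=0.040: state=(0.911, 0.086, 0.002)
t=0.060: state=(0.907, 0.089, 0.004)
continuing one RK4 step at a time; state shown every 25 steps (Δt=0.5):
t=0.500: state=(0.789, 0.167, 0.044)
t=1.000: state=(0.594, 0.280, 0.126)
t=1.500: state=(0.392, 0.363, 0.245)
t=2.000: state=(0.244, 0.374, 0.382)
t=2.500: state=(0.155, 0.333, 0.512)
t=3.000: state=(0.106, 0.271, 0.623)
t=3.500: state=(0.078, 0.211, 0.711)
t=4.000: state=(0.062, 0.160, 0.778)
t=4.500: state=(0.052, 0.119, 0.829)
t=5.000: state=(0.045, 0.088, 0.867)
t=5.500: state=(0.041, 0.064, 0.894)
t=6.000: state=(0.038, 0.047, 0.915)
t=6.500: state=(0.036, 0.034, 0.929)
t=7.000: state=(0.035, 0.025, 0.940)
t=7.500: state=(0.034, 0.018, 0.948)
t=8.000: state=(0.034, 0.013, 0.953)
t=8.320: state=(0.033, 0.011, 0.956)
compare at T: S=0.033, I=0.011, R=0.956

largest component: R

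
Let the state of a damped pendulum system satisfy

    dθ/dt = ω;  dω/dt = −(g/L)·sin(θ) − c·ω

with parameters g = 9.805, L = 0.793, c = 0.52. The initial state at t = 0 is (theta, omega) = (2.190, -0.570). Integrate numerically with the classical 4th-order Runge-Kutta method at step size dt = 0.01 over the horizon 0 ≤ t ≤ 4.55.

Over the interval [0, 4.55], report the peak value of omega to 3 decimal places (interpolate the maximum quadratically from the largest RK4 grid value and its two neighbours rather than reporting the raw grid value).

t=0.000: state=(2.190, -0.570)
step 1 (dt=0.01): k1=(-0.570, -9.772), k2=(-0.619, -9.767), k3=(-0.619, -9.769), k4=(-0.668, -9.766); state += dt/6·(k1+2k2+2k3+k4)
t=0.010: state=(2.184, -0.668)
t=0.020: state=(2.177, -0.765)
t=0.030: state=(2.169, -0.863)
continuing one RK4 step at a time; state shown every 20 steps (Δt=0.2):
t=0.200: state=(1.878, -2.573)
t=0.400: state=(1.155, -4.615)
t=0.600: state=(0.108, -5.494)
t=0.800: state=(-0.879, -4.034)
t=1.000: state=(-1.433, -1.472)
t=1.200: state=(-1.475, 1.015)
t=1.400: state=(-1.049, 3.157)
t=1.600: state=(-0.279, 4.278)
t=1.800: state=(0.533, 3.521)
t=2.000: state=(1.042, 1.465)
t=2.200: state=(1.107, -0.786)
t=2.400: state=(0.755, -2.620)
t=2.600: state=(0.132, -3.367)
t=2.800: state=(-0.487, -2.584)
t=3.000: state=(-0.837, -0.833)
t=3.200: state=(-0.814, 1.023)
t=3.400: state=(-0.463, 2.350)
t=3.600: state=(0.052, 2.590)
t=3.800: state=(0.494, 1.662)
t=4.000: state=(0.678, 0.149)
t=4.200: state=(0.560, -1.271)
t=4.400: state=(0.213, -2.048)
t=4.550: state=(-0.097, -1.993)
largest grid value and its neighbours: omega(1.610)=4.28751, omega(1.620)=4.29153, omega(1.630)=4.29034
parabola through these three points peaks at t≈1.623 with omega≈4.29172

max omega = 4.292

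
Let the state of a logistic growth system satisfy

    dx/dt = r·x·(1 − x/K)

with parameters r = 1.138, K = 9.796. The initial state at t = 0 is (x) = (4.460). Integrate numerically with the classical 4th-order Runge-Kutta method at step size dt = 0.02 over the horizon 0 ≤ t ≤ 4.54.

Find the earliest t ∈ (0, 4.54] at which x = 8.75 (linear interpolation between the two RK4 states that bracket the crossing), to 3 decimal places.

t = 2.024

t=0.000: state=(4.460)
step 1 (dt=0.02): k1=(2.765), k2=(2.767), k3=(2.767), k4=(2.770); state += dt/6·(k1+2k2+2k3+k4)
t=0.020: state=(4.515)
t=0.040: state=(4.571)
t=0.060: state=(4.626)
continuing one RK4 step at a time; state shown every 10 steps (Δt=0.2):
t=0.200: state=(5.016)
t=0.400: state=(5.569)
t=0.600: state=(6.106)
t=0.800: state=(6.613)
t=1.000: state=(7.081)
t=1.200: state=(7.504)
t=1.400: state=(7.880)
t=1.600: state=(8.206)
t=1.800: state=(8.487)
t=2.000: state=(8.724)
t=2.020: state=(8.746)
next step: t=2.040: state=(8.767) — x has crossed 8.75
linear interpolation between t=2.020 (8.74565) and t=2.040 (8.76680) → t≈2.024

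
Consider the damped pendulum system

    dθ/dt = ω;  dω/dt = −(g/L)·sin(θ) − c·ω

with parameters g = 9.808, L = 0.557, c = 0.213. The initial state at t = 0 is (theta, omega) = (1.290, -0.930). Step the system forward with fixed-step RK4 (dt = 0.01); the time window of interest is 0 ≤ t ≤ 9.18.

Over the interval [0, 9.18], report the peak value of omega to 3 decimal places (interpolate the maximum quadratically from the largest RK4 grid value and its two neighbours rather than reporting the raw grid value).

t=0.000: state=(1.290, -0.930)
step 1 (dt=0.01): k1=(-0.930, -16.721), k2=(-1.014, -16.680), k3=(-1.013, -16.678), k4=(-1.097, -16.635); state += dt/6·(k1+2k2+2k3+k4)
t=0.010: state=(1.280, -1.097)
t=0.020: state=(1.268, -1.263)
t=0.030: state=(1.255, -1.428)
continuing one RK4 step at a time; state shown every 50 steps (Δt=0.5):
t=0.500: state=(-0.593, -4.121)
t=1.000: state=(-0.801, 3.342)
t=1.500: state=(1.023, 1.413)
t=2.000: state=(0.007, -4.165)
t=2.500: state=(-0.912, 1.517)
t=3.000: state=(0.669, 2.481)
t=3.500: state=(0.311, -3.356)
t=4.000: state=(-0.829, 0.337)
t=4.500: state=(0.392, 2.724)
t=5.000: state=(0.426, -2.528)
t=5.500: state=(-0.697, -0.331)
t=6.000: state=(0.211, 2.578)
t=6.500: state=(0.446, -1.878)
t=7.000: state=(-0.572, -0.660)
t=7.500: state=(0.102, 2.296)
t=8.000: state=(0.423, -1.405)
t=8.500: state=(-0.466, -0.787)
t=9.000: state=(0.039, 1.991)
t=9.180: state=(0.348, 1.285)
largest grid value and its neighbours: omega(1.170)=4.52396, omega(1.180)=4.52895, omega(1.190)=4.52598
parabola through these three points peaks at t≈1.181 with omega≈4.52901

max omega = 4.529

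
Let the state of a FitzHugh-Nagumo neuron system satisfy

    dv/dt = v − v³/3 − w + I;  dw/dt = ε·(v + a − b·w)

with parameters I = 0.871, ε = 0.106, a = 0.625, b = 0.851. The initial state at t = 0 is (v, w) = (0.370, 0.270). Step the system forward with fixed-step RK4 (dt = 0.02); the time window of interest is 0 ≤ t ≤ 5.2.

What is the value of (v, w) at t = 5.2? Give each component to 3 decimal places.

t=0.000: state=(0.370, 0.270)
step 1 (dt=0.02): k1=(0.954, 0.081), k2=(0.962, 0.082), k3=(0.962, 0.082), k4=(0.969, 0.083); state += dt/6·(k1+2k2+2k3+k4)
t=0.020: state=(0.389, 0.272)
t=0.040: state=(0.409, 0.273)
t=0.060: state=(0.429, 0.275)
continuing one RK4 step at a time; state shown every 10 steps (Δt=0.2):
t=0.200: state=(0.575, 0.288)
t=0.400: state=(0.805, 0.311)
t=0.600: state=(1.046, 0.338)
t=0.800: state=(1.276, 0.369)
t=1.000: state=(1.473, 0.405)
t=1.200: state=(1.623, 0.443)
t=1.400: state=(1.725, 0.484)
t=1.600: state=(1.787, 0.525)
t=1.800: state=(1.821, 0.567)
t=2.000: state=(1.835, 0.608)
t=2.200: state=(1.838, 0.649)
t=2.400: state=(1.833, 0.689)
t=2.600: state=(1.823, 0.728)
t=2.800: state=(1.811, 0.767)
t=3.000: state=(1.798, 0.804)
t=3.200: state=(1.783, 0.840)
t=3.400: state=(1.767, 0.876)
t=3.600: state=(1.752, 0.910)
t=3.800: state=(1.736, 0.944)
t=4.000: state=(1.720, 0.976)
t=4.200: state=(1.703, 1.008)
t=4.400: state=(1.687, 1.039)
t=4.600: state=(1.671, 1.068)
t=4.800: state=(1.655, 1.097)
t=5.000: state=(1.638, 1.126)
t=5.200: state=(1.622, 1.153)

(v, w) = (1.622, 1.153)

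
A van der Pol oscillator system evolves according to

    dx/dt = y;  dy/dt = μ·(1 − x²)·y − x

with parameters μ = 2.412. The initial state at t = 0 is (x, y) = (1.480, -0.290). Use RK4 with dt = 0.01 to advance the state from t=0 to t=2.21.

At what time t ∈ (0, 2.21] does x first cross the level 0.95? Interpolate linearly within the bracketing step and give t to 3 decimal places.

t=0.000: state=(1.480, -0.290)
step 1 (dt=0.01): k1=(-0.290, -0.647), k2=(-0.293, -0.640), k3=(-0.293, -0.640), k4=(-0.296, -0.632); state += dt/6·(k1+2k2+2k3+k4)
t=0.010: state=(1.477, -0.296)
t=0.020: state=(1.474, -0.303)
t=0.030: state=(1.471, -0.309)
continuing one RK4 step at a time; state shown every 10 steps (Δt=0.1):
t=0.100: state=(1.448, -0.348)
t=0.200: state=(1.411, -0.397)
t=0.300: state=(1.369, -0.442)
t=0.400: state=(1.322, -0.486)
t=0.500: state=(1.271, -0.532)
t=0.600: state=(1.216, -0.583)
t=0.700: state=(1.155, -0.642)
t=0.800: state=(1.087, -0.712)
t=0.900: state=(1.012, -0.799)
t=0.970: state=(0.953, -0.872)
next step: t=0.980: state=(0.944, -0.884) — x has crossed 0.95
linear interpolation between t=0.970 (0.95327) and t=0.980 (0.94449) → t≈0.974

t = 0.974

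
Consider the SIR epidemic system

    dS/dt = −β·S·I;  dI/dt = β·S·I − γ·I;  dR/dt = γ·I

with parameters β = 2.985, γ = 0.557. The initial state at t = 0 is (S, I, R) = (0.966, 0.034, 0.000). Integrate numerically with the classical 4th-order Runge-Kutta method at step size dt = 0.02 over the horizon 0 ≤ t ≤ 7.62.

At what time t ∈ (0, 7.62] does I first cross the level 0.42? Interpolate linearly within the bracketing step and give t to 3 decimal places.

t = 1.457

t=0.000: state=(0.966, 0.034, 0.000)
step 1 (dt=0.02): k1=(-0.098, 0.079, 0.019), k2=(-0.100, 0.081, 0.019), k3=(-0.100, 0.081, 0.019), k4=(-0.102, 0.083, 0.020); state += dt/6·(k1+2k2+2k3+k4)
t=0.020: state=(0.964, 0.036, 0.000)
t=0.040: state=(0.962, 0.037, 0.001)
t=0.060: state=(0.960, 0.039, 0.001)
continuing one RK4 step at a time; state shown every 25 steps (Δt=0.5):
t=0.500: state=(0.879, 0.103, 0.018)
t=1.000: state=(0.681, 0.254, 0.065)
t=1.440: state=(0.437, 0.415, 0.148)
next step: t=1.460: state=(0.427, 0.421, 0.152) — I has crossed 0.42
linear interpolation between t=1.440 (0.41472) and t=1.460 (0.42085) → t≈1.457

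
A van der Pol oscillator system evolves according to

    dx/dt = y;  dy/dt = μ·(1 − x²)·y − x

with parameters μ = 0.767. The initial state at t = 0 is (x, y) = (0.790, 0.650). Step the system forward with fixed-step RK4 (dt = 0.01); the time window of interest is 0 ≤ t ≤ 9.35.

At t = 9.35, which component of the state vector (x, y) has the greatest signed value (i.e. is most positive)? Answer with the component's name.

t=0.000: state=(0.790, 0.650)
step 1 (dt=0.01): k1=(0.650, -0.603), k2=(0.647, -0.609), k3=(0.647, -0.609), k4=(0.644, -0.616); state += dt/6·(k1+2k2+2k3+k4)
t=0.010: state=(0.796, 0.644)
t=0.020: state=(0.803, 0.638)
t=0.030: state=(0.809, 0.631)
continuing one RK4 step at a time; state shown every 50 steps (Δt=0.5):
t=0.500: state=(1.016, 0.221)
t=1.000: state=(0.998, -0.293)
t=1.500: state=(0.728, -0.787)
t=2.000: state=(0.200, -1.338)
t=2.500: state=(-0.603, -1.806)
t=3.000: state=(-1.423, -1.235)
t=3.500: state=(-1.734, -0.064)
t=4.000: state=(-1.586, 0.580)
t=4.500: state=(-1.191, 0.997)
t=5.000: state=(-0.566, 1.542)
t=5.500: state=(0.391, 2.274)
t=6.000: state=(1.504, 1.789)
t=6.500: state=(1.968, 0.164)
t=7.000: state=(1.841, -0.547)
t=7.500: state=(1.478, -0.893)
t=8.000: state=(0.937, -1.305)
t=8.500: state=(0.124, -1.998)
t=9.000: state=(-1.029, -2.386)
t=9.350: state=(-1.721, -1.402)
compare at T: x=-1.721, y=-1.402

largest component: y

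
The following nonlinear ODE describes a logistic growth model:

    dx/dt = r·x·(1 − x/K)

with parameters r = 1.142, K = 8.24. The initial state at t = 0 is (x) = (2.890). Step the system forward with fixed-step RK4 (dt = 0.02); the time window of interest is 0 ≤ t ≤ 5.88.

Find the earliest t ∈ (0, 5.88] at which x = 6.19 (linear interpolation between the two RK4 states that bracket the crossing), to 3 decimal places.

t = 1.507

t=0.000: state=(2.890)
step 1 (dt=0.02): k1=(2.143), k2=(2.150), k3=(2.150), k4=(2.157); state += dt/6·(k1+2k2+2k3+k4)
t=0.020: state=(2.933)
t=0.040: state=(2.976)
t=0.060: state=(3.020)
continuing one RK4 step at a time; state shown every 10 steps (Δt=0.2):
t=0.200: state=(3.332)
t=0.400: state=(3.793)
t=0.600: state=(4.263)
t=0.800: state=(4.729)
t=1.000: state=(5.180)
t=1.200: state=(5.605)
t=1.400: state=(5.996)
t=1.500: state=(6.178)
next step: t=1.520: state=(6.213) — x has crossed 6.19
linear interpolation between t=1.500 (6.17776) and t=1.520 (6.21287) → t≈1.507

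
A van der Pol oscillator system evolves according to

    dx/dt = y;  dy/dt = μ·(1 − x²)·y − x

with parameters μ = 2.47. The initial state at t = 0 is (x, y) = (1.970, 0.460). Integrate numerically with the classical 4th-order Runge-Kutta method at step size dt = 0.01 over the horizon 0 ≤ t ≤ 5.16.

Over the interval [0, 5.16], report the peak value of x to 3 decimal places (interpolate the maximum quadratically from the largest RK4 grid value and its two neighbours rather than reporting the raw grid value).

t=0.000: state=(1.970, 0.460)
step 1 (dt=0.01): k1=(0.460, -5.243), k2=(0.434, -5.069), k3=(0.435, -5.074), k4=(0.409, -4.904); state += dt/6·(k1+2k2+2k3+k4)
t=0.010: state=(1.974, 0.409)
t=0.020: state=(1.978, 0.362)
t=0.030: state=(1.982, 0.318)
continuing one RK4 step at a time; state shown every 20 steps (Δt=0.2):
t=0.200: state=(1.993, -0.102)
t=0.400: state=(1.956, -0.235)
t=0.600: state=(1.905, -0.274)
t=0.800: state=(1.848, -0.295)
t=1.000: state=(1.787, -0.313)
t=1.200: state=(1.722, -0.333)
t=1.400: state=(1.653, -0.356)
t=1.600: state=(1.580, -0.385)
t=1.800: state=(1.499, -0.421)
t=2.000: state=(1.411, -0.467)
t=2.200: state=(1.311, -0.530)
t=2.400: state=(1.197, -0.619)
t=2.600: state=(1.060, -0.753)
t=2.800: state=(0.890, -0.968)
t=3.000: state=(0.663, -1.345)
t=3.200: state=(0.330, -2.059)
t=3.400: state=(-0.201, -3.351)
t=3.600: state=(-1.004, -4.391)
t=3.800: state=(-1.734, -2.454)
t=4.000: state=(-1.996, -0.468)
t=4.200: state=(-2.019, 0.104)
t=4.400: state=(-1.982, 0.233)
t=4.600: state=(-1.931, 0.269)
t=4.800: state=(-1.875, 0.288)
t=5.000: state=(-1.816, 0.305)
t=5.160: state=(-1.766, 0.319)
largest grid value and its neighbours: x(0.130)=1.99623, x(0.140)=1.99624, x(0.150)=1.99606
parabola through these three points peaks at t≈0.136 with x≈1.99626

max x = 1.996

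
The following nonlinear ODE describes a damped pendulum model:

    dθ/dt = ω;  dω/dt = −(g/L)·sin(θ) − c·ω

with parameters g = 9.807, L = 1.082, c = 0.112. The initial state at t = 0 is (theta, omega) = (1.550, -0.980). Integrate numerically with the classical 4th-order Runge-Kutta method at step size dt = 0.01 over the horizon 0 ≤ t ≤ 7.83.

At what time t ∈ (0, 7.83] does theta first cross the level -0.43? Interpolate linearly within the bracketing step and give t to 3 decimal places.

t=0.000: state=(1.550, -0.980)
step 1 (dt=0.01): k1=(-0.980, -8.952), k2=(-1.025, -8.946), k3=(-1.025, -8.946), k4=(-1.069, -8.940); state += dt/6·(k1+2k2+2k3+k4)
t=0.010: state=(1.540, -1.069)
t=0.020: state=(1.529, -1.159)
t=0.030: state=(1.517, -1.248)
continuing one RK4 step at a time; state shown every 50 steps (Δt=0.5):
t=0.500: state=(0.083, -4.192)
t=0.620: state=(-0.411, -3.958)
next step: t=0.630: state=(-0.450, -3.916) — theta has crossed -0.43
linear interpolation between t=0.620 (-0.41109) and t=0.630 (-0.45046) → t≈0.625

t = 0.625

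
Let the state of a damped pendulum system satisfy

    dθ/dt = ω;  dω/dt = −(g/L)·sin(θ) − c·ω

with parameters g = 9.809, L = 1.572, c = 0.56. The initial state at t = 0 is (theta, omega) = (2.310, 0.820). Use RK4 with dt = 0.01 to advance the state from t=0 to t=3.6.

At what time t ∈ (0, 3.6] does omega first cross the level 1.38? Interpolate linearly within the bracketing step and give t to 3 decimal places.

t = 2.148

t=0.000: state=(2.310, 0.820)
step 1 (dt=0.01): k1=(0.820, -5.070), k2=(0.795, -5.039), k3=(0.795, -5.040), k4=(0.770, -5.009); state += dt/6·(k1+2k2+2k3+k4)
t=0.010: state=(2.318, 0.770)
t=0.020: state=(2.325, 0.720)
t=0.030: state=(2.332, 0.671)
continuing one RK4 step at a time; state shown every 20 steps (Δt=0.2):
t=0.200: state=(2.379, -0.098)
t=0.400: state=(2.276, -0.935)
t=0.600: state=(2.002, -1.820)
t=0.800: state=(1.543, -2.770)
t=1.000: state=(0.903, -3.571)
t=1.200: state=(0.155, -3.771)
t=1.400: state=(-0.547, -3.127)
t=1.600: state=(-1.059, -1.935)
t=1.800: state=(-1.314, -0.629)
t=2.000: state=(-1.316, 0.586)
t=2.140: state=(-1.180, 1.340)
next step: t=2.150: state=(-1.167, 1.390) — omega has crossed 1.38
linear interpolation between t=2.140 (1.34035) and t=2.150 (1.39025) → t≈2.148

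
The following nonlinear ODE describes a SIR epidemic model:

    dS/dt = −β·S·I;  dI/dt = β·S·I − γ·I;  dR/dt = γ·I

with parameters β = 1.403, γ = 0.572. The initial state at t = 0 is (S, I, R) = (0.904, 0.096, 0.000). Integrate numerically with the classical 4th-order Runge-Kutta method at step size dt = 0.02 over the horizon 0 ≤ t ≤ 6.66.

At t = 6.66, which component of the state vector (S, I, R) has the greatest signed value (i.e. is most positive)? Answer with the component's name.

t=0.000: state=(0.904, 0.096, 0.000)
step 1 (dt=0.02): k1=(-0.122, 0.067, 0.055), k2=(-0.122, 0.067, 0.055), k3=(-0.122, 0.067, 0.055), k4=(-0.123, 0.067, 0.056); state += dt/6·(k1+2k2+2k3+k4)
t=0.020: state=(0.902, 0.097, 0.001)
t=0.040: state=(0.899, 0.099, 0.002)
t=0.060: state=(0.897, 0.100, 0.003)
continuing one RK4 step at a time; state shown every 25 steps (Δt=0.5):
t=0.500: state=(0.835, 0.133, 0.033)
t=1.000: state=(0.749, 0.174, 0.076)
t=1.500: state=(0.654, 0.214, 0.132)
t=2.000: state=(0.556, 0.246, 0.198)
t=2.500: state=(0.465, 0.264, 0.271)
t=3.000: state=(0.385, 0.267, 0.348)
t=3.500: state=(0.320, 0.257, 0.423)
t=4.000: state=(0.269, 0.237, 0.494)
t=4.500: state=(0.230, 0.212, 0.558)
t=5.000: state=(0.200, 0.185, 0.615)
t=5.500: state=(0.177, 0.159, 0.664)
t=6.000: state=(0.160, 0.134, 0.706)
t=6.500: state=(0.147, 0.112, 0.741)
t=6.660: state=(0.143, 0.106, 0.751)
compare at T: S=0.143, I=0.106, R=0.751

largest component: R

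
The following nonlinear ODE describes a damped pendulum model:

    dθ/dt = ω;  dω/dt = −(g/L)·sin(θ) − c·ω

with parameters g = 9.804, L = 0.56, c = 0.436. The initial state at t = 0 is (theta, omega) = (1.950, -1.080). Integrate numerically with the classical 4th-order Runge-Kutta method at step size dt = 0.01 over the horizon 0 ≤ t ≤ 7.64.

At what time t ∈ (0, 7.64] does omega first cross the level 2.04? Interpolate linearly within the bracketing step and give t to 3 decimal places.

t = 0.994

t=0.000: state=(1.950, -1.080)
step 1 (dt=0.01): k1=(-1.080, -15.793), k2=(-1.159, -15.793), k3=(-1.159, -15.795), k4=(-1.238, -15.798); state += dt/6·(k1+2k2+2k3+k4)
t=0.010: state=(1.938, -1.238)
t=0.020: state=(1.925, -1.396)
t=0.030: state=(1.910, -1.554)
continuing one RK4 step at a time; state shown every 25 steps (Δt=0.25):
t=0.250: state=(1.184, -5.000)
t=0.500: state=(-0.323, -6.086)
t=0.750: state=(-1.412, -2.225)
t=0.990: state=(-1.433, 1.975)
next step: t=1.000: state=(-1.413, 2.139) — omega has crossed 2.04
linear interpolation between t=0.990 (1.97475) and t=1.000 (2.13895) → t≈0.994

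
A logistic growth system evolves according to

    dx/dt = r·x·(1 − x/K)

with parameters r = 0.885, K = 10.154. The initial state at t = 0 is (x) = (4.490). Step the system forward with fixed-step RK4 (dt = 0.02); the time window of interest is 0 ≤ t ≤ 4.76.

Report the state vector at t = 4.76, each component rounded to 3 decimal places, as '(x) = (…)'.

t=0.000: state=(4.490)
step 1 (dt=0.02): k1=(2.217), k2=(2.219), k3=(2.219), k4=(2.221); state += dt/6·(k1+2k2+2k3+k4)
t=0.020: state=(4.534)
t=0.040: state=(4.579)
t=0.060: state=(4.623)
continuing one RK4 step at a time; state shown every 10 steps (Δt=0.2):
t=0.200: state=(4.937)
t=0.400: state=(5.386)
t=0.600: state=(5.830)
t=0.800: state=(6.262)
t=1.000: state=(6.678)
t=1.200: state=(7.070)
t=1.400: state=(7.437)
t=1.600: state=(7.774)
t=1.800: state=(8.081)
t=2.000: state=(8.358)
t=2.200: state=(8.605)
t=2.400: state=(8.823)
t=2.600: state=(9.015)
t=2.800: state=(9.182)
t=3.000: state=(9.327)
t=3.200: state=(9.452)
t=3.400: state=(9.559)
t=3.600: state=(9.651)
t=3.800: state=(9.729)
t=4.000: state=(9.795)
t=4.200: state=(9.852)
t=4.400: state=(9.900)
t=4.600: state=(9.940)
t=4.760: state=(9.968)

(x) = (9.968)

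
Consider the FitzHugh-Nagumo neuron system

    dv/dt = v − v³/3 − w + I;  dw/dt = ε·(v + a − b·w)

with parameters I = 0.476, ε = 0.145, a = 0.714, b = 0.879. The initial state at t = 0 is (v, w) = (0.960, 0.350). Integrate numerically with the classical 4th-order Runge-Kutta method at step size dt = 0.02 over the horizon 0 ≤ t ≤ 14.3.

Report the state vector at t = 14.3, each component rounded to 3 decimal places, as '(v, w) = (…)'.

t=0.000: state=(0.960, 0.350)
step 1 (dt=0.02): k1=(0.791, 0.198), k2=(0.790, 0.199), k3=(0.790, 0.199), k4=(0.788, 0.200); state += dt/6·(k1+2k2+2k3+k4)
t=0.020: state=(0.976, 0.354)
t=0.040: state=(0.992, 0.358)
t=0.060: state=(1.007, 0.362)
continuing one RK4 step at a time; state shown every 25 steps (Δt=0.5):
t=0.500: state=(1.313, 0.459)
t=1.000: state=(1.517, 0.581)
t=1.500: state=(1.581, 0.705)
t=2.000: state=(1.570, 0.823)
t=2.500: state=(1.524, 0.931)
t=3.000: state=(1.463, 1.028)
t=3.500: state=(1.393, 1.115)
t=4.000: state=(1.316, 1.192)
t=4.500: state=(1.233, 1.258)
t=5.000: state=(1.142, 1.314)
t=5.500: state=(1.039, 1.359)
t=6.000: state=(0.921, 1.395)
t=6.500: state=(0.778, 1.418)
t=7.000: state=(0.592, 1.429)
t=7.500: state=(0.333, 1.424)
t=8.000: state=(-0.062, 1.397)
t=8.500: state=(-0.670, 1.336)
t=9.000: state=(-1.386, 1.231)
t=9.500: state=(-1.809, 1.090)
t=10.000: state=(-1.913, 0.941)
t=10.500: state=(-1.901, 0.799)
t=11.000: state=(-1.860, 0.668)
t=11.500: state=(-1.812, 0.548)
t=12.000: state=(-1.762, 0.438)
t=12.500: state=(-1.713, 0.339)
t=13.000: state=(-1.664, 0.250)
t=13.500: state=(-1.615, 0.170)
t=14.000: state=(-1.568, 0.098)
t=14.300: state=(-1.539, 0.058)

(v, w) = (-1.539, 0.058)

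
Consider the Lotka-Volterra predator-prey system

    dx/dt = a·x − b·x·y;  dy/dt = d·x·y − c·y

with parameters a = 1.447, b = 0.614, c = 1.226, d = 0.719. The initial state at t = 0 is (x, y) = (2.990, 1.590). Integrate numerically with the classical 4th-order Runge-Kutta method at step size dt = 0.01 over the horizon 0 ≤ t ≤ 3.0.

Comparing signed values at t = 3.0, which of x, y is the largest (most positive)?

largest component: y

t=0.000: state=(2.990, 1.590)
step 1 (dt=0.01): k1=(1.408, 1.469), k2=(1.397, 1.484), k3=(1.397, 1.484), k4=(1.387, 1.499); state += dt/6·(k1+2k2+2k3+k4)
t=0.010: state=(3.004, 1.605)
t=0.020: state=(3.018, 1.620)
t=0.030: state=(3.031, 1.635)
continuing one RK4 step at a time; state shown every 10 steps (Δt=0.1):
t=0.100: state=(3.119, 1.752)
t=0.200: state=(3.218, 1.947)
t=0.300: state=(3.278, 2.176)
t=0.400: state=(3.288, 2.438)
t=0.500: state=(3.243, 2.729)
t=0.600: state=(3.140, 3.038)
t=0.700: state=(2.983, 3.350)
t=0.800: state=(2.781, 3.646)
t=0.900: state=(2.548, 3.907)
t=1.000: state=(2.301, 4.115)
t=1.100: state=(2.056, 4.257)
t=1.200: state=(1.825, 4.329)
t=1.300: state=(1.616, 4.333)
t=1.400: state=(1.433, 4.276)
t=1.500: state=(1.278, 4.170)
t=1.600: state=(1.148, 4.024)
t=1.700: state=(1.042, 3.851)
t=1.800: state=(0.956, 3.660)
t=1.900: state=(0.888, 3.459)
t=2.000: state=(0.835, 3.255)
t=2.100: state=(0.795, 3.053)
t=2.200: state=(0.767, 2.857)
t=2.300: state=(0.748, 2.668)
t=2.400: state=(0.738, 2.490)
t=2.500: state=(0.735, 2.322)
t=2.600: state=(0.741, 2.166)
t=2.700: state=(0.753, 2.022)
t=2.800: state=(0.771, 1.889)
t=2.900: state=(0.797, 1.768)
t=3.000: state=(0.829, 1.658)
compare at T: x=0.829, y=1.658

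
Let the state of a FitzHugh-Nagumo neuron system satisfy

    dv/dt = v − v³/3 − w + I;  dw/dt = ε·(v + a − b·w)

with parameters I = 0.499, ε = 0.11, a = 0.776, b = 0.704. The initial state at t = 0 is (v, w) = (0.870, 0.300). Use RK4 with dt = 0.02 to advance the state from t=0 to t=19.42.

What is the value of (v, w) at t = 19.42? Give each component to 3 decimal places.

(v, w) = (-1.420, -0.034)

t=0.000: state=(0.870, 0.300)
step 1 (dt=0.02): k1=(0.849, 0.158), k2=(0.850, 0.159), k3=(0.850, 0.159), k4=(0.850, 0.159); state += dt/6·(k1+2k2+2k3+k4)
t=0.020: state=(0.887, 0.303)
t=0.040: state=(0.904, 0.306)
t=0.060: state=(0.921, 0.310)
continuing one RK4 step at a time; state shown every 50 steps (Δt=1):
t=1.000: state=(1.531, 0.492)
t=2.000: state=(1.638, 0.709)
t=3.000: state=(1.556, 0.908)
t=4.000: state=(1.435, 1.081)
t=5.000: state=(1.293, 1.227)
t=6.000: state=(1.120, 1.345)
t=7.000: state=(0.889, 1.434)
t=8.000: state=(0.511, 1.485)
t=9.000: state=(-0.330, 1.473)
t=10.000: state=(-1.721, 1.332)
t=11.000: state=(-1.987, 1.111)
t=12.000: state=(-1.932, 0.902)
t=13.000: state=(-1.862, 0.717)
t=14.000: state=(-1.791, 0.552)
t=15.000: state=(-1.721, 0.407)
t=16.000: state=(-1.652, 0.281)
t=17.000: state=(-1.583, 0.171)
t=18.000: state=(-1.516, 0.076)
t=19.000: state=(-1.448, -0.004)
t=19.420: state=(-1.420, -0.034)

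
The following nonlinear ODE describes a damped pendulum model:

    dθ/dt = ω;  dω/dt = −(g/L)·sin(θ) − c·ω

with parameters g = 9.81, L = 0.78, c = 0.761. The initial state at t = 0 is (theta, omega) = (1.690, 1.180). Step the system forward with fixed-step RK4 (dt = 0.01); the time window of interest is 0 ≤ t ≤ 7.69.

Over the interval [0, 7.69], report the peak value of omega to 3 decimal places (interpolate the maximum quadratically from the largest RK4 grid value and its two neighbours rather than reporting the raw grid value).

t=0.000: state=(1.690, 1.180)
step 1 (dt=0.01): k1=(1.180, -13.386), k2=(1.113, -13.326), k3=(1.113, -13.326), k4=(1.047, -13.267); state += dt/6·(k1+2k2+2k3+k4)
t=0.010: state=(1.701, 1.047)
t=0.020: state=(1.711, 0.915)
t=0.030: state=(1.719, 0.784)
continuing one RK4 step at a time; state shown every 25 steps (Δt=0.25):
t=0.250: state=(1.594, -1.860)
t=0.500: state=(0.813, -4.176)
t=0.750: state=(-0.290, -4.103)
t=1.000: state=(-1.022, -1.541)
t=1.250: state=(-1.046, 1.268)
t=1.500: state=(-0.472, 3.048)
t=1.750: state=(0.296, 2.711)
t=2.000: state=(0.741, 0.713)
t=2.250: state=(0.651, -1.334)
t=2.500: state=(0.168, -2.263)
t=2.750: state=(-0.340, -1.562)
t=3.000: state=(-0.539, 0.018)
t=3.250: state=(-0.356, 1.314)
t=3.500: state=(0.028, 1.548)
t=3.750: state=(0.326, 0.714)
t=4.000: state=(0.358, -0.437)
t=4.250: state=(0.149, -1.109)
t=4.500: state=(-0.123, -0.930)
t=4.750: state=(-0.266, -0.164)
t=5.000: state=(-0.208, 0.577)
t=5.250: state=(-0.021, 0.809)
t=5.500: state=(0.147, 0.460)
t=5.750: state=(0.188, -0.134)
t=6.000: state=(0.097, -0.537)
t=6.250: state=(-0.044, -0.511)
t=6.500: state=(-0.130, -0.148)
t=6.750: state=(-0.115, 0.251)
t=7.000: state=(-0.025, 0.413)
t=7.250: state=(0.066, 0.271)
t=7.500: state=(0.097, -0.028)
t=7.690: state=(0.072, -0.218)
largest grid value and its neighbours: omega(1.580)=3.19873, omega(1.590)=3.19996, omega(1.600)=3.19725
parabola through these three points peaks at t≈1.588 with omega≈3.20003

max omega = 3.200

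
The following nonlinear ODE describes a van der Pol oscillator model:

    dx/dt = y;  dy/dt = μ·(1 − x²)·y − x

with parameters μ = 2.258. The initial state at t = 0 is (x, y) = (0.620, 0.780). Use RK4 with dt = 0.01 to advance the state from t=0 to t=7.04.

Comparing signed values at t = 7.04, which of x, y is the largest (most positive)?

t=0.000: state=(0.620, 0.780)
step 1 (dt=0.01): k1=(0.780, 0.464), k2=(0.782, 0.455), k3=(0.782, 0.455), k4=(0.785, 0.445); state += dt/6·(k1+2k2+2k3+k4)
t=0.010: state=(0.628, 0.785)
t=0.020: state=(0.636, 0.789)
t=0.030: state=(0.644, 0.793)
continuing one RK4 step at a time; state shown every 25 steps (Δt=0.25):
t=0.250: state=(0.823, 0.818)
t=0.500: state=(1.012, 0.654)
t=0.750: state=(1.138, 0.339)
t=1.000: state=(1.181, 0.014)
t=1.250: state=(1.150, -0.253)
t=1.500: state=(1.057, -0.485)
t=1.750: state=(0.905, -0.744)
t=2.000: state=(0.675, -1.137)
t=2.250: state=(0.308, -1.882)
t=2.500: state=(-0.323, -3.264)
t=2.750: state=(-1.261, -3.703)
t=3.000: state=(-1.883, -1.186)
t=3.250: state=(-1.995, 0.004)
t=3.500: state=(-1.956, 0.244)
t=3.750: state=(-1.887, 0.302)
t=4.000: state=(-1.807, 0.332)
t=4.250: state=(-1.721, 0.361)
t=4.500: state=(-1.626, 0.395)
t=4.750: state=(-1.522, 0.441)
t=5.000: state=(-1.405, 0.504)
t=5.250: state=(-1.268, 0.595)
t=5.500: state=(-1.103, 0.740)
t=5.750: state=(-0.889, 0.993)
t=6.000: state=(-0.587, 1.486)
t=6.250: state=(-0.101, 2.522)
t=6.500: state=(0.726, 4.031)
t=6.750: state=(1.658, 2.689)
t=7.000: state=(2.000, 0.403)
t=7.040: state=(2.012, 0.236)
compare at T: x=2.012, y=0.236

largest component: x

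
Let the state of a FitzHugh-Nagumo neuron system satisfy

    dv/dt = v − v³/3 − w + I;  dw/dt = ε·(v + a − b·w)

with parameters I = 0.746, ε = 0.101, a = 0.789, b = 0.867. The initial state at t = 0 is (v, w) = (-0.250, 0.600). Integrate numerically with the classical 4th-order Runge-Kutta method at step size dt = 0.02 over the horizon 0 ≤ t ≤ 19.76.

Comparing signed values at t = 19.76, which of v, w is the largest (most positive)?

t=0.000: state=(-0.250, 0.600)
step 1 (dt=0.02): k1=(-0.099, 0.002), k2=(-0.100, 0.002), k3=(-0.100, 0.002), k4=(-0.101, 0.002); state += dt/6·(k1+2k2+2k3+k4)
t=0.020: state=(-0.252, 0.600)
t=0.040: state=(-0.254, 0.600)
t=0.060: state=(-0.256, 0.600)
continuing one RK4 step at a time; state shown every 50 steps (Δt=1):
t=1.000: state=(-0.410, 0.595)
t=2.000: state=(-0.744, 0.567)
t=3.000: state=(-1.185, 0.502)
t=4.000: state=(-1.432, 0.407)
t=5.000: state=(-1.466, 0.308)
t=6.000: state=(-1.420, 0.219)
t=7.000: state=(-1.351, 0.143)
t=8.000: state=(-1.273, 0.080)
t=9.000: state=(-1.190, 0.031)
t=10.000: state=(-1.099, -0.006)
t=11.000: state=(-0.996, -0.031)
t=12.000: state=(-0.874, -0.043)
t=13.000: state=(-0.713, -0.040)
t=14.000: state=(-0.459, -0.018)
t=15.000: state=(0.051, 0.037)
t=16.000: state=(1.140, 0.164)
t=17.000: state=(1.823, 0.380)
t=18.000: state=(1.829, 0.603)
t=19.000: state=(1.748, 0.802)
t=19.760: state=(1.680, 0.936)
compare at T: v=1.680, w=0.936

largest component: v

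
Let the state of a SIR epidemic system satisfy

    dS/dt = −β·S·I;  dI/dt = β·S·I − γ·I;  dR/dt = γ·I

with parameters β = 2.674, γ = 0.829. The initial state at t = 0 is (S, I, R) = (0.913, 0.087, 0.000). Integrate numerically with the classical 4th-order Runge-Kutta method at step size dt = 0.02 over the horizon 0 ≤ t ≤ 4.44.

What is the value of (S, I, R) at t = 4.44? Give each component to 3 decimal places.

(S, I, R) = (0.059, 0.092, 0.849)

t=0.000: state=(0.913, 0.087, 0.000)
step 1 (dt=0.02): k1=(-0.212, 0.140, 0.072), k2=(-0.215, 0.142, 0.073), k3=(-0.215, 0.142, 0.073), k4=(-0.218, 0.144, 0.074); state += dt/6·(k1+2k2+2k3+k4)
t=0.020: state=(0.909, 0.090, 0.001)
t=0.040: state=(0.904, 0.093, 0.003)
t=0.060: state=(0.900, 0.096, 0.005)
continuing one RK4 step at a time; state shown every 10 steps (Δt=0.2):
t=0.200: state=(0.864, 0.119, 0.017)
t=0.400: state=(0.803, 0.157, 0.040)
t=0.600: state=(0.730, 0.201, 0.069)
t=0.800: state=(0.648, 0.246, 0.106)
t=1.000: state=(0.562, 0.288, 0.151)
t=1.200: state=(0.477, 0.322, 0.201)
t=1.400: state=(0.399, 0.344, 0.257)
t=1.600: state=(0.331, 0.354, 0.315)
t=1.800: state=(0.274, 0.353, 0.374)
t=2.000: state=(0.227, 0.342, 0.431)
t=2.200: state=(0.190, 0.323, 0.486)
t=2.400: state=(0.161, 0.301, 0.538)
t=2.600: state=(0.138, 0.276, 0.586)
t=2.800: state=(0.120, 0.250, 0.630)
t=3.000: state=(0.105, 0.225, 0.669)
t=3.200: state=(0.094, 0.201, 0.705)
t=3.400: state=(0.085, 0.179, 0.736)
t=3.600: state=(0.078, 0.158, 0.764)
t=3.800: state=(0.072, 0.140, 0.789)
t=4.000: state=(0.067, 0.123, 0.810)
t=4.200: state=(0.063, 0.108, 0.829)
t=4.400: state=(0.060, 0.094, 0.846)
t=4.440: state=(0.059, 0.092, 0.849)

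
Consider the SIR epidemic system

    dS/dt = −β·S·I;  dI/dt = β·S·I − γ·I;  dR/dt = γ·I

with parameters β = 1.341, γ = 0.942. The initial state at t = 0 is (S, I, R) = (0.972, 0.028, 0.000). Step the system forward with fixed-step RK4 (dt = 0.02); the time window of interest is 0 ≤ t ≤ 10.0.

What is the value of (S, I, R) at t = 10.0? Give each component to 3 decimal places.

t=0.000: state=(0.972, 0.028, 0.000)
step 1 (dt=0.02): k1=(-0.036, 0.010, 0.026), k2=(-0.037, 0.010, 0.026), k3=(-0.037, 0.010, 0.026), k4=(-0.037, 0.010, 0.027); state += dt/6·(k1+2k2+2k3+k4)
t=0.020: state=(0.971, 0.028, 0.001)
t=0.040: state=(0.971, 0.028, 0.001)
t=0.060: state=(0.970, 0.029, 0.002)
continuing one RK4 step at a time; state shown every 25 steps (Δt=0.5):
t=0.500: state=(0.952, 0.033, 0.014)
t=1.000: state=(0.929, 0.039, 0.031)
t=1.500: state=(0.904, 0.045, 0.051)
t=2.000: state=(0.875, 0.051, 0.074)
t=2.500: state=(0.844, 0.057, 0.099)
t=3.000: state=(0.811, 0.062, 0.127)
t=3.500: state=(0.777, 0.066, 0.158)
t=4.000: state=(0.743, 0.068, 0.189)
t=4.500: state=(0.709, 0.069, 0.222)
t=5.000: state=(0.677, 0.069, 0.254)
t=5.500: state=(0.647, 0.067, 0.286)
t=6.000: state=(0.619, 0.064, 0.317)
t=6.500: state=(0.594, 0.060, 0.346)
t=7.000: state=(0.571, 0.055, 0.374)
t=7.500: state=(0.551, 0.050, 0.399)
t=8.000: state=(0.534, 0.045, 0.421)
t=8.500: state=(0.519, 0.040, 0.441)
t=9.000: state=(0.506, 0.035, 0.459)
t=9.500: state=(0.495, 0.031, 0.474)
t=10.000: state=(0.485, 0.027, 0.488)

(S, I, R) = (0.485, 0.027, 0.488)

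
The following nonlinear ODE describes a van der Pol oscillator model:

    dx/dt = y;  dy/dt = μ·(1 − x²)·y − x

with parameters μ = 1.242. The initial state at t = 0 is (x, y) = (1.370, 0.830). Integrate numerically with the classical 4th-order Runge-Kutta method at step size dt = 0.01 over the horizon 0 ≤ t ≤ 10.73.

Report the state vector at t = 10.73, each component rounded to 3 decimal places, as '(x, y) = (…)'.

(x, y) = (-1.763, 0.543)

t=0.000: state=(1.370, 0.830)
step 1 (dt=0.01): k1=(0.830, -2.274), k2=(0.819, -2.277), k3=(0.819, -2.277), k4=(0.807, -2.280); state += dt/6·(k1+2k2+2k3+k4)
t=0.010: state=(1.378, 0.807)
t=0.020: state=(1.386, 0.784)
t=0.030: state=(1.394, 0.762)
continuing one RK4 step at a time; state shown every 50 steps (Δt=0.5):
t=0.500: state=(1.524, -0.124)
t=1.000: state=(1.332, -0.599)
t=1.500: state=(0.933, -1.027)
t=2.000: state=(0.237, -1.871)
t=2.500: state=(-0.999, -2.819)
t=3.000: state=(-1.928, -0.638)
t=3.500: state=(-1.930, 0.353)
t=4.000: state=(-1.689, 0.581)
t=4.500: state=(-1.350, 0.790)
t=5.000: state=(-0.866, 1.204)
t=5.500: state=(-0.049, 2.199)
t=6.000: state=(1.302, 2.662)
t=6.500: state=(1.999, 0.255)
t=7.000: state=(1.910, -0.421)
t=7.500: state=(1.648, -0.610)
t=8.000: state=(1.293, -0.832)
t=8.500: state=(0.777, -1.300)
t=9.000: state=(-0.116, -2.402)
t=9.500: state=(-1.483, -2.352)
t=10.000: state=(-2.011, -0.068)
t=10.500: state=(-1.878, 0.456)
t=10.730: state=(-1.763, 0.543)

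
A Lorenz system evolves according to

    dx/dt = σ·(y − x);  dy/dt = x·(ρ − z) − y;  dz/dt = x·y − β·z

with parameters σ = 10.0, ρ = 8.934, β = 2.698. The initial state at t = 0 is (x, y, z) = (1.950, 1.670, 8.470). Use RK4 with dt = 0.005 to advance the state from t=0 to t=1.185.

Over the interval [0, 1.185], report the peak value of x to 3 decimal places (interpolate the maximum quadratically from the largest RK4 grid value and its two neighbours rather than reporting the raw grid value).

max x = 6.421

t=0.000: state=(1.950, 1.670, 8.470)
step 1 (dt=0.005): k1=(-2.800, -0.765, -19.596), k2=(-2.749, -0.671, -19.479), k3=(-2.748, -0.672, -19.479), k4=(-2.696, -0.580, -19.362); state += dt/6·(k1+2k2+2k3+k4)
t=0.005: state=(1.936, 1.667, 8.373)
t=0.010: state=(1.923, 1.664, 8.276)
t=0.015: state=(1.910, 1.663, 8.181)
continuing one RK4 step at a time; state shown every 10 steps (Δt=0.05):
t=0.050: state=(1.838, 1.675, 7.548)
t=0.100: state=(1.788, 1.752, 6.740)
t=0.150: state=(1.801, 1.889, 6.042)
t=0.200: state=(1.875, 2.083, 5.449)
t=0.250: state=(2.009, 2.335, 4.962)
t=0.300: state=(2.202, 2.650, 4.581)
t=0.350: state=(2.457, 3.031, 4.312)
t=0.400: state=(2.777, 3.483, 4.167)
t=0.450: state=(3.164, 4.005, 4.162)
t=0.500: state=(3.617, 4.587, 4.319)
t=0.550: state=(4.129, 5.204, 4.664)
t=0.600: state=(4.683, 5.811, 5.214)
t=0.650: state=(5.243, 6.338, 5.973)
t=0.700: state=(5.758, 6.699, 6.907)
t=0.750: state=(6.161, 6.812, 7.930)
t=0.800: state=(6.388, 6.631, 8.915)
t=0.850: state=(6.396, 6.181, 9.715)
t=0.900: state=(6.181, 5.553, 10.220)
t=0.950: state=(5.789, 4.873, 10.390)
t=1.000: state=(5.293, 4.253, 10.259)
t=1.050: state=(4.774, 3.760, 9.903)
t=1.100: state=(4.297, 3.415, 9.410)
t=1.150: state=(3.902, 3.208, 8.854)
t=1.185: state=(3.684, 3.134, 8.456)
largest grid value and its neighbours: x(0.820)=6.41876, x(0.825)=6.42065, x(0.830)=6.42024
parabola through these three points peaks at t≈0.827 with x≈6.42077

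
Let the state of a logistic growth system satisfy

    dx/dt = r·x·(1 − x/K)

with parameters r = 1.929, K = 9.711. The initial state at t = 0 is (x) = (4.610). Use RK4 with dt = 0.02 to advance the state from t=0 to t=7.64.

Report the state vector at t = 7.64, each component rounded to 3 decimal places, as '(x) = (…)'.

t=0.000: state=(4.610)
step 1 (dt=0.02): k1=(4.671), k2=(4.675), k3=(4.675), k4=(4.679); state += dt/6·(k1+2k2+2k3+k4)
t=0.020: state=(4.704)
t=0.040: state=(4.797)
t=0.060: state=(4.891)
continuing one RK4 step at a time; state shown every 25 steps (Δt=0.5):
t=0.500: state=(6.830)
t=1.000: state=(8.366)
t=1.500: state=(9.150)
t=2.000: state=(9.489)
t=2.500: state=(9.625)
t=3.000: state=(9.678)
t=3.500: state=(9.698)
t=4.000: state=(9.706)
t=4.500: state=(9.709)
t=5.000: state=(9.710)
t=5.500: state=(9.711)
t=6.000: state=(9.711)
t=6.500: state=(9.711)
t=7.000: state=(9.711)
t=7.500: state=(9.711)
t=7.640: state=(9.711)

(x) = (9.711)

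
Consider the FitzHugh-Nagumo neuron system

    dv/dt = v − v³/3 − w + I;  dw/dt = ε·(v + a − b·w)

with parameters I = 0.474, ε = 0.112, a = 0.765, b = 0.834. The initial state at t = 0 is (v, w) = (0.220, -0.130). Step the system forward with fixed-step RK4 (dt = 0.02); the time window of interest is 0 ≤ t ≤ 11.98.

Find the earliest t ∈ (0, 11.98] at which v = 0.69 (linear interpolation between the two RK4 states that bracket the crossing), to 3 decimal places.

t=0.000: state=(0.220, -0.130)
step 1 (dt=0.02): k1=(0.820, 0.122), k2=(0.827, 0.123), k3=(0.827, 0.123), k4=(0.834, 0.124); state += dt/6·(k1+2k2+2k3+k4)
t=0.020: state=(0.237, -0.128)
t=0.040: state=(0.253, -0.125)
t=0.060: state=(0.270, -0.123)
t=0.480: state=(0.689, -0.061)
next step: t=0.500: state=(0.711, -0.057) — v has crossed 0.69
linear interpolation between t=0.480 (0.68869) and t=0.500 (0.71106) → t≈0.481

t = 0.481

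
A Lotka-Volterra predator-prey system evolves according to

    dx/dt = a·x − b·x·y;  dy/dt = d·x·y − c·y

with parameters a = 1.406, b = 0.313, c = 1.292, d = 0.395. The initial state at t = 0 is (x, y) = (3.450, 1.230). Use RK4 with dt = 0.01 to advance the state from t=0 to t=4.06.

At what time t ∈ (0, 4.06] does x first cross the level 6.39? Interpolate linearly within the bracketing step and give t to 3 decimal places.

t = 0.640

t=0.000: state=(3.450, 1.230)
step 1 (dt=0.01): k1=(3.522, 0.087), k2=(3.540, 0.096), k3=(3.540, 0.096), k4=(3.558, 0.104); state += dt/6·(k1+2k2+2k3+k4)
t=0.010: state=(3.485, 1.231)
t=0.020: state=(3.521, 1.232)
t=0.030: state=(3.557, 1.233)
continuing one RK4 step at a time; state shown every 20 steps (Δt=0.2):
t=0.200: state=(4.226, 1.285)
t=0.400: state=(5.144, 1.436)
t=0.600: state=(6.177, 1.733)
t=0.630: state=(6.338, 1.796)
next step: t=0.640: state=(6.391, 1.818) — x has crossed 6.39
linear interpolation between t=0.630 (6.33754) and t=0.640 (6.39103) → t≈0.640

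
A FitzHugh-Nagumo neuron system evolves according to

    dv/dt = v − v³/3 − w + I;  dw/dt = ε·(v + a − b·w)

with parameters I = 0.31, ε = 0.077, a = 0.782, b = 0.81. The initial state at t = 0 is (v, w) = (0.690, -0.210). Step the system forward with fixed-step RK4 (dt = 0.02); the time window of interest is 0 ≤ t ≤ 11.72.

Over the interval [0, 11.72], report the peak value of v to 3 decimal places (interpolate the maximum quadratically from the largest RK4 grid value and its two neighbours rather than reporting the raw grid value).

t=0.000: state=(0.690, -0.210)
step 1 (dt=0.02): k1=(1.100, 0.126), k2=(1.105, 0.127), k3=(1.105, 0.127), k4=(1.109, 0.128); state += dt/6·(k1+2k2+2k3+k4)
t=0.020: state=(0.712, -0.207)
t=0.040: state=(0.734, -0.205)
t=0.060: state=(0.757, -0.202)
continuing one RK4 step at a time; state shown every 25 steps (Δt=0.5):
t=0.500: state=(1.252, -0.137)
t=1.000: state=(1.648, -0.047)
t=1.500: state=(1.795, 0.050)
t=2.000: state=(1.816, 0.147)
t=2.500: state=(1.794, 0.240)
t=3.000: state=(1.759, 0.330)
t=3.500: state=(1.720, 0.415)
t=4.000: state=(1.678, 0.497)
t=4.500: state=(1.636, 0.574)
t=5.000: state=(1.592, 0.647)
t=5.500: state=(1.546, 0.716)
t=6.000: state=(1.499, 0.782)
t=6.500: state=(1.450, 0.843)
t=7.000: state=(1.399, 0.901)
t=7.500: state=(1.345, 0.955)
t=8.000: state=(1.288, 1.005)
t=8.500: state=(1.226, 1.052)
t=9.000: state=(1.158, 1.094)
t=9.500: state=(1.081, 1.133)
t=10.000: state=(0.993, 1.167)
t=10.500: state=(0.889, 1.196)
t=11.000: state=(0.758, 1.221)
t=11.500: state=(0.583, 1.238)
t=11.720: state=(0.485, 1.244)
largest grid value and its neighbours: v(1.880)=1.81687, v(1.900)=1.81691, v(1.920)=1.81688
parabola through these three points peaks at t≈1.901 with v≈1.81691

max v = 1.817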